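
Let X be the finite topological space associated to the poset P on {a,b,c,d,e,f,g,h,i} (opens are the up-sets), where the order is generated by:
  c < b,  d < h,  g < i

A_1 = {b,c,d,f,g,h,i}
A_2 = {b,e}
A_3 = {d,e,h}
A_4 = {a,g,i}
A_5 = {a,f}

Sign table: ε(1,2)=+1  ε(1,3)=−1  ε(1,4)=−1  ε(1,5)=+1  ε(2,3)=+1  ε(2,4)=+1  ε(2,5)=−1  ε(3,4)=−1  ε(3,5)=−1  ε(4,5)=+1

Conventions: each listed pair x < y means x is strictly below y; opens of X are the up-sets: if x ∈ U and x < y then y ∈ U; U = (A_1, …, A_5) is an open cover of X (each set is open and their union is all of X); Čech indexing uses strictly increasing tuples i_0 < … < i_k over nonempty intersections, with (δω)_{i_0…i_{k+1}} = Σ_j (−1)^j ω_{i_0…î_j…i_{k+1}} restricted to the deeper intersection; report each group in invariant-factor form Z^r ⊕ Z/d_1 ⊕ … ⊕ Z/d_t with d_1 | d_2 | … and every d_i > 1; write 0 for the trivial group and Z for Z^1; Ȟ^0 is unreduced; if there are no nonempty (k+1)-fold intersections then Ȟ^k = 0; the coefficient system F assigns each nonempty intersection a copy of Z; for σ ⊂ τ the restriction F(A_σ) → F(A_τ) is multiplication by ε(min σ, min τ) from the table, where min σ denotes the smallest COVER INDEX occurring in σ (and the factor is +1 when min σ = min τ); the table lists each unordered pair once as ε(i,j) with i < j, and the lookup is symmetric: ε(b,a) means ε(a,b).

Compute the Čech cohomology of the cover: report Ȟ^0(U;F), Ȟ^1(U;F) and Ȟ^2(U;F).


Ȟ^0 ≅ 0, Ȟ^1 ≅ Z ⊕ Z/2, Ȟ^2 ≅ 0

intersection data:
  A12={b} A13={d,h} A14={g,i} A15={f} A23={e} A45={a}
C dims 5,6; δ0: rk 5, SNF 1^4·2
Ȟ^0 = (5 − 5) − 0 = 0, so Ȟ^0 ≅ 0
Ȟ^1 = (6 − 0) − 5 = 1 plus torsion [2], so Ȟ^1 ≅ Z ⊕ Z/2
Ȟ^2 = (0 − 0) − 0 = 0, so Ȟ^2 ≅ 0


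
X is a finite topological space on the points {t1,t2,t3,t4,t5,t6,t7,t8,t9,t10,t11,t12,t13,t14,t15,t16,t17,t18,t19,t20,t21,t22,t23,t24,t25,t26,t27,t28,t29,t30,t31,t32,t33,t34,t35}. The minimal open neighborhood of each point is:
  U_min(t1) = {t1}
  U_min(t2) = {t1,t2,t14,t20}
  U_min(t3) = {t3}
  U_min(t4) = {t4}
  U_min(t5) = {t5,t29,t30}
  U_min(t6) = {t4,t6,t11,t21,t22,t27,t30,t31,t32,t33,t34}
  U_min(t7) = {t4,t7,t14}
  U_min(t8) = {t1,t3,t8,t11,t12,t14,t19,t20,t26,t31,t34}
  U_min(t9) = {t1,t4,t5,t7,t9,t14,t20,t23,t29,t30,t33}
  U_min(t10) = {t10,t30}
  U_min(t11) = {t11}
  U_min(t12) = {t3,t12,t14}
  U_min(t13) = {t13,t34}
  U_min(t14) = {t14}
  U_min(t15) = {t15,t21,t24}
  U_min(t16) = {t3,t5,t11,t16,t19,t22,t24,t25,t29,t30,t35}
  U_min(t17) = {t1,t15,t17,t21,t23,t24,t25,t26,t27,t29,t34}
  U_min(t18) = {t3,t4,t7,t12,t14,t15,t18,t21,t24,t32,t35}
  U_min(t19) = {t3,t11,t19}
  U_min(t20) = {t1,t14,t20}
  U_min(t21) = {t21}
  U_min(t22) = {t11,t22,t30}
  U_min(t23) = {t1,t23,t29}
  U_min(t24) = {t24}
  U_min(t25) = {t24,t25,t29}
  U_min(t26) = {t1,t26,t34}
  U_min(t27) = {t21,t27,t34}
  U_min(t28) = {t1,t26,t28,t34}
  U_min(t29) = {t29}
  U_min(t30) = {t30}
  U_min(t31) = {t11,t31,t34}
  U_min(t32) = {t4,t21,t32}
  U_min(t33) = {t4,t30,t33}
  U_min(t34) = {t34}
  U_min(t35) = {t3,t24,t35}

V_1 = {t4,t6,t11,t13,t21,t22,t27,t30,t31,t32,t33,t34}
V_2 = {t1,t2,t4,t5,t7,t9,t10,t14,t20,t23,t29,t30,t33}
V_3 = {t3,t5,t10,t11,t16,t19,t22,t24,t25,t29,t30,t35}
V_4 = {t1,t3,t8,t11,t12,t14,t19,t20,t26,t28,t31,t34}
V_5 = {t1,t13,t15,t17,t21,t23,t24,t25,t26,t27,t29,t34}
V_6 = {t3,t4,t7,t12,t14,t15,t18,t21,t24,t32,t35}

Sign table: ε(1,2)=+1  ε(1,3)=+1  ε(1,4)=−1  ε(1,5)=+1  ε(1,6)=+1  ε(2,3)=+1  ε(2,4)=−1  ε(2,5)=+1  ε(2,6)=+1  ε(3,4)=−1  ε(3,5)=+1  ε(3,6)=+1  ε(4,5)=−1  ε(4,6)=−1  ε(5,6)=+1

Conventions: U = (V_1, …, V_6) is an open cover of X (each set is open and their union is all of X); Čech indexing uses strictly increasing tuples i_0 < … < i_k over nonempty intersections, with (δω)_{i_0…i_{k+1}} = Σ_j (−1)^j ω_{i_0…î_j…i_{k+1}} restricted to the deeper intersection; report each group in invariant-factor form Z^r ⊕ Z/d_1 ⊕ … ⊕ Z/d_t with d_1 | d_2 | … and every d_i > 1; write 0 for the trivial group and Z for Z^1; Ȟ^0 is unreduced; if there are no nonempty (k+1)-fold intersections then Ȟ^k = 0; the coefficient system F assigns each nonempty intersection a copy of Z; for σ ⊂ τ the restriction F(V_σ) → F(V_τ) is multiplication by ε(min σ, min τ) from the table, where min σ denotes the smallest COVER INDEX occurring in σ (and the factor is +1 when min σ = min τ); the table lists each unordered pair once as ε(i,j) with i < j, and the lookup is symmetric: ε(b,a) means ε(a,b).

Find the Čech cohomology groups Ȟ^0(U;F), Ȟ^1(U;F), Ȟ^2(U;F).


nonempty overlaps:
  V12={t4,t30,t33} V13={t11,t22,t30} V14={t11,t31,t34} V15={t13,t21,t27,t34} V16={t4,t21,t32} V23={t5,t10,t29,t30} V24={t1,t14,t20} V25={t1,t23,t29} V26={t4,t7,t14} V34={t3,t11,t19} V35={t24,t25,t29} V36={t3,t24,t35} V45={t1,t26,t34} V46={t3,t12,t14} V56={t15,t21,t24}
  V123={t30} V126={t4} V134={t11} V145={t34} V156={t21} V235={t29} V245={t1} V246={t14} V346={t3} V356={t24}
C dims 6,15,10; δ0: rk 5, SNF 1^5; δ1: rk 10, SNF 1^9·2
degree 0: 6−5−0 = 1 → Ȟ^0 ≅ Z
degree 1: 15−10−5 = 0 → Ȟ^1 ≅ 0
degree 2: 10−0−10 = 0 plus torsion [2] → Ȟ^2 ≅ Z/2

Ȟ^0 = Z,  Ȟ^1 = 0,  Ȟ^2 = Z/2


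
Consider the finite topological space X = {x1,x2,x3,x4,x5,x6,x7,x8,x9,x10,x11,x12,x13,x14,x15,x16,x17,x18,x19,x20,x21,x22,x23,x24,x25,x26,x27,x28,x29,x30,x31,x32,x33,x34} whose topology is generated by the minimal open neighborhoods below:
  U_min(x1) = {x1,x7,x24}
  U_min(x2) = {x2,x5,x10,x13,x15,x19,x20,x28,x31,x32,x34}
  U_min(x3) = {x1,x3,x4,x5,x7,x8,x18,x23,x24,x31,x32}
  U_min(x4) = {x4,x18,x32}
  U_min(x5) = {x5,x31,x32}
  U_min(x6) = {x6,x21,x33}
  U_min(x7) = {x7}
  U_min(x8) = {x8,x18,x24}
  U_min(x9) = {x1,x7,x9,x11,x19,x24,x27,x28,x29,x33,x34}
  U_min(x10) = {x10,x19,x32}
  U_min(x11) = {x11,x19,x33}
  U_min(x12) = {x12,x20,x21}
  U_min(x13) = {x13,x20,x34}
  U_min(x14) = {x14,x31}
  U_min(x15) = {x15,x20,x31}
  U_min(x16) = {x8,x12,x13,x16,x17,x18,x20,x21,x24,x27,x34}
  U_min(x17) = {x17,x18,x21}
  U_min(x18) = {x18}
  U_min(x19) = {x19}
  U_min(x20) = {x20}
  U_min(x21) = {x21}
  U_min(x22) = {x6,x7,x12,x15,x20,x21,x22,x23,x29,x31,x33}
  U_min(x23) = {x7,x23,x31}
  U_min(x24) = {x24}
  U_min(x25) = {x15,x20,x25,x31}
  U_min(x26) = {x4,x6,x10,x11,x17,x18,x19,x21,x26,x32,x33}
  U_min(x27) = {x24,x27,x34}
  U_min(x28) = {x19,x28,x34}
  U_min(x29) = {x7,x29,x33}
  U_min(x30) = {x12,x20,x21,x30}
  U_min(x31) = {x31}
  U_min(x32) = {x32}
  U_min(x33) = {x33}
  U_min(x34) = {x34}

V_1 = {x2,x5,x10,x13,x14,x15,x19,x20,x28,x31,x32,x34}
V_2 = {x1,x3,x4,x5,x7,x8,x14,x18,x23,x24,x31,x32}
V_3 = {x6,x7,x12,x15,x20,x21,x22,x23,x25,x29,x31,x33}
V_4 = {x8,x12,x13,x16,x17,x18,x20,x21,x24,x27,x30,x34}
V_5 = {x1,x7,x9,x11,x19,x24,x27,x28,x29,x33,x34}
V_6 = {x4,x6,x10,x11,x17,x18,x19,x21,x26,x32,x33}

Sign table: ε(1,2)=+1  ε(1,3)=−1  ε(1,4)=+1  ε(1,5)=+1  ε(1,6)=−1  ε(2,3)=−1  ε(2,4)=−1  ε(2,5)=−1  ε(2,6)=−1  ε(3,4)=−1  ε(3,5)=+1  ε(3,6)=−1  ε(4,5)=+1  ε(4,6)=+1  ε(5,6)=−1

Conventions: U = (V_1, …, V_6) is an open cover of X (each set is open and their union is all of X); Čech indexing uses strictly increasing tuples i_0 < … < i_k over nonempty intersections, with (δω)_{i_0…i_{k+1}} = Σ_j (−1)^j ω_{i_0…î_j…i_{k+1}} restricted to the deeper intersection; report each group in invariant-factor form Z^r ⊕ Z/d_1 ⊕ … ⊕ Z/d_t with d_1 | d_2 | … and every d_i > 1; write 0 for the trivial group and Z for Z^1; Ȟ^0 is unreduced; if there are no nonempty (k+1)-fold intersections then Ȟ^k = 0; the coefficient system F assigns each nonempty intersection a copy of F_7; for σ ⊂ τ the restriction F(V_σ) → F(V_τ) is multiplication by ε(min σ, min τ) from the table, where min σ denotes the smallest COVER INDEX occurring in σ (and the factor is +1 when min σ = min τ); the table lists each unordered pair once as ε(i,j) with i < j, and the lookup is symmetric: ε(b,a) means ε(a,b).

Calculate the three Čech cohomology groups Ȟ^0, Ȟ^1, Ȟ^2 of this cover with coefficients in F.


nonempty overlaps:
  V12={x5,x14,x31,x32} V13={x15,x20,x31} V14={x13,x20,x34} V15={x19,x28,x34} V16={x10,x19,x32} V23={x7,x23,x31} V24={x8,x18,x24} V25={x1,x7,x24} V26={x4,x18,x32} V34={x12,x20,x21} V35={x7,x29,x33} V36={x6,x21,x33} V45={x24,x27,x34} V46={x17,x18,x21} V56={x11,x19,x33}
  V123={x31} V126={x32} V134={x20} V145={x34} V156={x19} V235={x7} V245={x24} V246={x18} V346={x21} V356={x33}
C dims 6,15,10; δ0: rk_F7 6; δ1: rk_F7 9
degree 0: 6−6−0 = 0 → Ȟ^0 ≅ 0
degree 1: 15−9−6 = 0 → Ȟ^1 ≅ 0
degree 2: 10−0−9 = 1 → Ȟ^2 ≅ Z/7

Ȟ^0 ≅ 0, Ȟ^1 ≅ 0 and Ȟ^2 ≅ Z/7


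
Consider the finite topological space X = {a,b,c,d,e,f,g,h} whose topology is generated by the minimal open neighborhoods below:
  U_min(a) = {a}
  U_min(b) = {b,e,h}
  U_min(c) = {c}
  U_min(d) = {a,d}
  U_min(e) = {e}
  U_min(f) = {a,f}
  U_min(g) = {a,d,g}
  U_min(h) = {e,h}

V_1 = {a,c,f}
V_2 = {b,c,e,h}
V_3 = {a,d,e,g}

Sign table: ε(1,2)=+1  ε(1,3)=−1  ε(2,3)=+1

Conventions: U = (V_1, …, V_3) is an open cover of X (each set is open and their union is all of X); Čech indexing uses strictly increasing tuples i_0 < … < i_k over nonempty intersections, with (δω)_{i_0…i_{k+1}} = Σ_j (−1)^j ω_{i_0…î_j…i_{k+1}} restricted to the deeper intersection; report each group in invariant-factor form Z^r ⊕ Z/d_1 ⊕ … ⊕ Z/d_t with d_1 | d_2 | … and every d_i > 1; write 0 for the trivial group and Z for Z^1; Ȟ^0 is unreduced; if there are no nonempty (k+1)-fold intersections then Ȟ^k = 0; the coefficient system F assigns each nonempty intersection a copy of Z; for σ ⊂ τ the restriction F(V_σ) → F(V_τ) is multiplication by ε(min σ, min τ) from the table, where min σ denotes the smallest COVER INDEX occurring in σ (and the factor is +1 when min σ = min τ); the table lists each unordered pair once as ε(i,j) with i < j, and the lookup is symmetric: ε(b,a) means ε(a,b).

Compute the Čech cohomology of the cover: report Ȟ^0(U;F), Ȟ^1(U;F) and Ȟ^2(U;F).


nonempty intersections:
  V12={c} V13={a} V23={e}
C dims 3,3; δ0: rk 3, SNF 1^2·2
Ȟ^0: (3−3)−0=0 ⇒ 0
Ȟ^1: (3−0)−3=0 plus torsion [2] ⇒ Z/2
Ȟ^2: (0−0)−0=0 ⇒ 0

Ȟ^0(U;F) ≅ 0, Ȟ^1(U;F) ≅ Z/2, Ȟ^2(U;F) ≅ 0


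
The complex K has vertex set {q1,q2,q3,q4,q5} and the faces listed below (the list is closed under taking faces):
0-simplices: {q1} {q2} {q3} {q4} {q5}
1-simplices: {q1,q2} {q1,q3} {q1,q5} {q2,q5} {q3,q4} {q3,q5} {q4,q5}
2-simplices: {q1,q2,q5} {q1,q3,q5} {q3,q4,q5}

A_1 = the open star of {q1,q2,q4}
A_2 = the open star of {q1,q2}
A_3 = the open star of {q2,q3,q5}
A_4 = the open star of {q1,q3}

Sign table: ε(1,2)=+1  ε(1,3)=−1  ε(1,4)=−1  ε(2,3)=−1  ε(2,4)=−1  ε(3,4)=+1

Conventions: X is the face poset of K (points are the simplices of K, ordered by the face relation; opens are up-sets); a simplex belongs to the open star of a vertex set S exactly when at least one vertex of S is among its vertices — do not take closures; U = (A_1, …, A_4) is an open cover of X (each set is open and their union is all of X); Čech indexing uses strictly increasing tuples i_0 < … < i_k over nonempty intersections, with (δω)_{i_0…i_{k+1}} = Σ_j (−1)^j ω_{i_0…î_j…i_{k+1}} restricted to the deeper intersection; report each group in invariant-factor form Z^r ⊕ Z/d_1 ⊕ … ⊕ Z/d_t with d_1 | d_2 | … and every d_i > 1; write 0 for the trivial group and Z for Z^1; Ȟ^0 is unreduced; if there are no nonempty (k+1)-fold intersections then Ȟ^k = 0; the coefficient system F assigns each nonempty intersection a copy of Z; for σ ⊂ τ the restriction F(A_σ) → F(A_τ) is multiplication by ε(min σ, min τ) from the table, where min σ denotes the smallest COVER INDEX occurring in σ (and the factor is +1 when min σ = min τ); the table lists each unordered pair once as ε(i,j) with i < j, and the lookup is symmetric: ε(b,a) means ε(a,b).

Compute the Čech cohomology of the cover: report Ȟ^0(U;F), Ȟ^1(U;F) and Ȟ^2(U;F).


Ȟ^0 ≅ Z, Ȟ^1 ≅ 0, Ȟ^2 ≅ 0

nonempty intersections:
  A1={{q1},{q2},{q4},{q1,q2},{q1,q3},{q1,q5},{q2,q5},{q3,q4},{q4,q5},{q1,q2,q5},{q1,q3,q5},{q3,q4,q5}} A2={{q1},{q2},{q1,q2},{q1,q3},{q1,q5},{q2,q5},{q1,q2,q5},{q1,q3,q5}} A3={{q2},{q3},{q5},{q1,q2},{q1,q3},{q1,q5},{q2,q5},{q3,q4},{q3,q5},{q4,q5},{q1,q2,q5},{q1,q3,q5},{q3,q4,q5}} A4={{q1},{q3},{q1,q2},{q1,q3},{q1,q5},{q3,q4},{q3,q5},{q1,q2,q5},{q1,q3,q5},{q3,q4,q5}}
  A12={{q1},{q2},{q1,q2},{q1,q3},{q1,q5},{q2,q5},{q1,q2,q5},{q1,q3,q5}} A13={{q2},{q1,q2},{q1,q3},{q1,q5},{q2,q5},{q3,q4},{q4,q5},{q1,q2,q5},{q1,q3,q5},{q3,q4,q5}} A14={{q1},{q1,q2},{q1,q3},{q1,q5},{q3,q4},{q1,q2,q5},{q1,q3,q5},{q3,q4,q5}} A23={{q2},{q1,q2},{q1,q3},{q1,q5},{q2,q5},{q1,q2,q5},{q1,q3,q5}} A24={{q1},{q1,q2},{q1,q3},{q1,q5},{q1,q2,q5},{q1,q3,q5}} A34={{q3},{q1,q2},{q1,q3},{q1,q5},{q3,q4},{q3,q5},{q1,q2,q5},{q1,q3,q5},{q3,q4,q5}}
  A123={{q2},{q1,q2},{q1,q3},{q1,q5},{q2,q5},{q1,q2,q5},{q1,q3,q5}} A124={{q1},{q1,q2},{q1,q3},{q1,q5},{q1,q2,q5},{q1,q3,q5}} A134={{q1,q2},{q1,q3},{q1,q5},{q3,q4},{q1,q2,q5},{q1,q3,q5},{q3,q4,q5}} A234={{q1,q2},{q1,q3},{q1,q5},{q1,q2,q5},{q1,q3,q5}}
  A1234={{q1,q2},{q1,q3},{q1,q5},{q1,q2,q5},{q1,q3,q5}}
C dims 4,6,4,1; δ0: rk 3, SNF 1^3; δ1: rk 3, SNF 1^3; δ2: rk 1, SNF 1^1
Ȟ^0: (4−3)−0=1 ⇒ Z
Ȟ^1: (6−3)−3=0 ⇒ 0
Ȟ^2: (4−1)−3=0 ⇒ 0


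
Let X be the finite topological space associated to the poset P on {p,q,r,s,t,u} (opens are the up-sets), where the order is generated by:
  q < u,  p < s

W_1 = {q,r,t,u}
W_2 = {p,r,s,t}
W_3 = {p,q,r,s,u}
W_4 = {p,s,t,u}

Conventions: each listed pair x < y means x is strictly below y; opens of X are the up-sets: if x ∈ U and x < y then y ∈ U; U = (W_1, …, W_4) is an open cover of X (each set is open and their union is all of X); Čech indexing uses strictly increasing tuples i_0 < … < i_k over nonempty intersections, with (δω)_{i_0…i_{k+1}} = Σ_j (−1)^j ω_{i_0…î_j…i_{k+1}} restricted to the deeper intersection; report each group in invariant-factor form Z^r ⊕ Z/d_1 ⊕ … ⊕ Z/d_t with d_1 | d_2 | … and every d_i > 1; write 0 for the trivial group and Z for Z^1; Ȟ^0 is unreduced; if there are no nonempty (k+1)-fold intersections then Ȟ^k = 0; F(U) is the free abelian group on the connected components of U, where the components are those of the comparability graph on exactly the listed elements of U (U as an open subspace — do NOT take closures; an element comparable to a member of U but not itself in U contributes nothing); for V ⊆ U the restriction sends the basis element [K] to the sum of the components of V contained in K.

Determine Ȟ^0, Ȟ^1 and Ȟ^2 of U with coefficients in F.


intersection data:
  W12={r,t} W13={q,r,u} W14={t,u} W23={p,r,s} W24={p,s,t} W34={p,s,u}
  W123={r} W124={t} W134={u} W234={p,s}
components per intersection:
  W1: {q,u} {r} {t}
  W2: {p,s} {r} {t}
  W3: {p,s} {q,u} {r}
  W4: {p,s} {t} {u}
  W12: {r} {t}
  W13: {q,u} {r}
  W14: {t} {u}
  W23: {p,s} {r}
  W24: {p,s} {t}
  W34: {p,s} {u}
  W123: {r}
  W124: {t}
  W134: {u}
  W234: {p,s}
C dims 12,12,4; δ0: rk 8, SNF 1^8; δ1: rk 4, SNF 1^4
Ȟ^0 = (12 − 8) − 0 = 4, so Ȟ^0 ≅ Z^4
Ȟ^1 = (12 − 4) − 8 = 0, so Ȟ^1 ≅ 0
Ȟ^2 = (4 − 0) − 4 = 0, so Ȟ^2 ≅ 0

Ȟ^0 = Z^4,  Ȟ^1 = 0,  Ȟ^2 = 0


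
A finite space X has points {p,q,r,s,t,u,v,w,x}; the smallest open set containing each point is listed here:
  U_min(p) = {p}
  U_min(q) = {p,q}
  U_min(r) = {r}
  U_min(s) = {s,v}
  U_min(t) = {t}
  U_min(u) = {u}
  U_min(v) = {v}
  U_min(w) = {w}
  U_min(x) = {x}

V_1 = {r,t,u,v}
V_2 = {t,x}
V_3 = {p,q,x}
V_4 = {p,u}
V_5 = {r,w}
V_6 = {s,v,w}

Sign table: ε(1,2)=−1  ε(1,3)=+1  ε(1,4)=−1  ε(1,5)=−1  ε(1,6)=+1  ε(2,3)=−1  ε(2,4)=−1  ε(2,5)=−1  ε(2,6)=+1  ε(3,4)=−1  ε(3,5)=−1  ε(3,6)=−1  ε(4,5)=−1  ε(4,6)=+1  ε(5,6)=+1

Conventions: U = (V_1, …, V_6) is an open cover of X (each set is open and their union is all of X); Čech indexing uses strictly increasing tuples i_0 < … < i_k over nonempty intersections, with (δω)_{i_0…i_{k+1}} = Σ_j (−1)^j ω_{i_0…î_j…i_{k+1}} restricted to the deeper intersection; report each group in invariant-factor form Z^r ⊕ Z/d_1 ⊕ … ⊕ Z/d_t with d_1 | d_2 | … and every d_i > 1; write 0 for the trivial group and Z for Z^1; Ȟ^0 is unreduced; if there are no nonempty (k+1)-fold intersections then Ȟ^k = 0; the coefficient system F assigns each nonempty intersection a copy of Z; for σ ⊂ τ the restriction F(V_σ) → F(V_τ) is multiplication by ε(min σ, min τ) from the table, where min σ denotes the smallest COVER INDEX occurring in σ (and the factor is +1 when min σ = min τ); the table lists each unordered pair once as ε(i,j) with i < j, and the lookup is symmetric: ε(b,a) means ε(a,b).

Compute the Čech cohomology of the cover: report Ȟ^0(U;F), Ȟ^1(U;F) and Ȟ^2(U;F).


Ȟ^0 ≅ 0; Ȟ^1 ≅ Z ⊕ Z/2; Ȟ^2 ≅ 0

nerve simplices:
  V12={t} V14={u} V15={r} V16={v} V23={x} V34={p} V56={w}
C dims 6,7; δ0: rk 6, SNF 1^5·2
degree 0: 6−6−0 = 0 → Ȟ^0 ≅ 0
degree 1: 7−0−6 = 1 plus torsion [2] → Ȟ^1 ≅ Z ⊕ Z/2
degree 2: 0−0−0 = 0 → Ȟ^2 ≅ 0


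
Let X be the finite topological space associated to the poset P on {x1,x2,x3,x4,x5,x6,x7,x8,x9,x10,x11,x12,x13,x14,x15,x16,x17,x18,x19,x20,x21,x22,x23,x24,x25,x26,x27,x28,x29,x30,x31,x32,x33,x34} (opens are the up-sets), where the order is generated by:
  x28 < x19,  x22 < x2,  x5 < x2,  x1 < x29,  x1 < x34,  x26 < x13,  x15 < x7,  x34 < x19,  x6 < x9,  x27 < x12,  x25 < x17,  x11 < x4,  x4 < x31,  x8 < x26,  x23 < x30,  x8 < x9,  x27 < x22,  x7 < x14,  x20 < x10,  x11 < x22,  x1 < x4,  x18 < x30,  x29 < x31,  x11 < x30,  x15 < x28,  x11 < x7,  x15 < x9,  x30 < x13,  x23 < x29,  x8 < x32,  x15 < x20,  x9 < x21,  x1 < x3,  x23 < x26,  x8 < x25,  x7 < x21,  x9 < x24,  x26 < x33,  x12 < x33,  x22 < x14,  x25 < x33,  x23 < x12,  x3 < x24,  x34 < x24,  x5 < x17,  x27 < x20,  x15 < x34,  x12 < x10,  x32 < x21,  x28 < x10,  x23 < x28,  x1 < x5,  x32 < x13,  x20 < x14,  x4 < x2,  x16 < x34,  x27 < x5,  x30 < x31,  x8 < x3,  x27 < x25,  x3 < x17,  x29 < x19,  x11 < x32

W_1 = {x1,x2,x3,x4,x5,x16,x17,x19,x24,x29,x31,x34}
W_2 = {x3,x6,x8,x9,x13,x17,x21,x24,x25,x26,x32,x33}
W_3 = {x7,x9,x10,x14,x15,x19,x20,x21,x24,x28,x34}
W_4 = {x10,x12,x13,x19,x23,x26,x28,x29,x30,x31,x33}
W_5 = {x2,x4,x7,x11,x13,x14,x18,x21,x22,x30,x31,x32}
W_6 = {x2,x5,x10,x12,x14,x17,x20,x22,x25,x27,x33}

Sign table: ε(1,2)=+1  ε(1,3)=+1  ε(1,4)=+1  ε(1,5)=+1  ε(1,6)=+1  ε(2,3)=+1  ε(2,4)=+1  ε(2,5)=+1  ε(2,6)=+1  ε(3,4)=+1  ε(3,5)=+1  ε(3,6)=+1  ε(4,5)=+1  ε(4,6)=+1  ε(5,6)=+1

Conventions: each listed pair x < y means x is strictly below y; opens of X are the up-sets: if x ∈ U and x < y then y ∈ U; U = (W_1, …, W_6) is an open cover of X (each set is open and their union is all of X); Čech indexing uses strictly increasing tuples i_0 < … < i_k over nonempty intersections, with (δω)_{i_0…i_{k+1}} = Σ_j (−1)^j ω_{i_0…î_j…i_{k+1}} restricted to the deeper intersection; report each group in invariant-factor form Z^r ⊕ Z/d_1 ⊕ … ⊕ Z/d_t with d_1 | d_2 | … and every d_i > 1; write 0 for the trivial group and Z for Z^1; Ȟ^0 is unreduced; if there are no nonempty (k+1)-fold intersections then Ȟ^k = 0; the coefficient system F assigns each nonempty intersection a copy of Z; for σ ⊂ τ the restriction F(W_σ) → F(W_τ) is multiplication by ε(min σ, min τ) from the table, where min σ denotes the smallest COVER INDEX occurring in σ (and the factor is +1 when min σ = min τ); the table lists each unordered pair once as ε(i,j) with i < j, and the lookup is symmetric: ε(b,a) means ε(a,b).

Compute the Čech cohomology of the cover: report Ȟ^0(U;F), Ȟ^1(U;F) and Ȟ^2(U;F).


Ȟ^0 ≅ Z,  Ȟ^1 ≅ 0,  Ȟ^2 ≅ Z/2

cover nerve:
  W12={x3,x17,x24} W13={x19,x24,x34} W14={x19,x29,x31} W15={x2,x4,x31} W16={x2,x5,x17} W23={x9,x21,x24} W24={x13,x26,x33} W25={x13,x21,x32} W26={x17,x25,x33} W34={x10,x19,x28} W35={x7,x14,x21} W36={x10,x14,x20} W45={x13,x30,x31} W46={x10,x12,x33} W56={x2,x14,x22}
  W123={x24} W126={x17} W134={x19} W145={x31} W156={x2} W235={x21} W245={x13} W246={x33} W346={x10} W356={x14}
C dims 6,15,10; δ0: rk 5, SNF 1^5; δ1: rk 10, SNF 1^9·2
Ȟ^0: (6−5)−0=1 ⇒ Z
Ȟ^1: (15−10)−5=0 ⇒ 0
Ȟ^2: (10−0)−10=0 plus torsion [2] ⇒ Z/2


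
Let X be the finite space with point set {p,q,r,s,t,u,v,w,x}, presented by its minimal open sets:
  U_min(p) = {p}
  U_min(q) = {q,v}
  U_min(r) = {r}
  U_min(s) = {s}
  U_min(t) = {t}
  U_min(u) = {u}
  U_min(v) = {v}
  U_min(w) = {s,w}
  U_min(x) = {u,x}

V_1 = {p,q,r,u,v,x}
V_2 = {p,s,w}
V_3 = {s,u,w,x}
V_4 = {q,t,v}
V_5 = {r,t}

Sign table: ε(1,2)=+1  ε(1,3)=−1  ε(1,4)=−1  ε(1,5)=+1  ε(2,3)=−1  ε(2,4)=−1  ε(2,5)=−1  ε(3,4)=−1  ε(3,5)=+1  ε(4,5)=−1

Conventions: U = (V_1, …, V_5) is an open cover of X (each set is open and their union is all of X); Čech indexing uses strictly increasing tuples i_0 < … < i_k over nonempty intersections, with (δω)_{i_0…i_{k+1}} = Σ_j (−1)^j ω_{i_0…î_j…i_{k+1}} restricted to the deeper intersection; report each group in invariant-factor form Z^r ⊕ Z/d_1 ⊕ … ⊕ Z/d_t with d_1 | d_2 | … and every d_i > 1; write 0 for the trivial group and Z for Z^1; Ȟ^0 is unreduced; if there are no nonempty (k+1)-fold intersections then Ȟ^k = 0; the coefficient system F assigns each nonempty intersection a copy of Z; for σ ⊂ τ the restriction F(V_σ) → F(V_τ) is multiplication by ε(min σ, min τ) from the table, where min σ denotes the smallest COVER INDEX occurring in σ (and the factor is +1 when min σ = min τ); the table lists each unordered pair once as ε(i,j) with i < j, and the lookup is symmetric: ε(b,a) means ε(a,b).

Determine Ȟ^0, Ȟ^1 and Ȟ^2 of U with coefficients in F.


Ȟ^0 ≅ Z,  Ȟ^1 ≅ Z^2,  Ȟ^2 ≅ 0

intersection data:
  V12={p} V13={u,x} V14={q,v} V15={r} V23={s,w} V45={t}
C dims 5,6; δ0: rk 4, SNF 1^4
Ȟ^0 = (5 − 4) − 0 = 1, so Ȟ^0 ≅ Z
Ȟ^1 = (6 − 0) − 4 = 2, so Ȟ^1 ≅ Z^2
Ȟ^2 = (0 − 0) − 0 = 0, so Ȟ^2 ≅ 0


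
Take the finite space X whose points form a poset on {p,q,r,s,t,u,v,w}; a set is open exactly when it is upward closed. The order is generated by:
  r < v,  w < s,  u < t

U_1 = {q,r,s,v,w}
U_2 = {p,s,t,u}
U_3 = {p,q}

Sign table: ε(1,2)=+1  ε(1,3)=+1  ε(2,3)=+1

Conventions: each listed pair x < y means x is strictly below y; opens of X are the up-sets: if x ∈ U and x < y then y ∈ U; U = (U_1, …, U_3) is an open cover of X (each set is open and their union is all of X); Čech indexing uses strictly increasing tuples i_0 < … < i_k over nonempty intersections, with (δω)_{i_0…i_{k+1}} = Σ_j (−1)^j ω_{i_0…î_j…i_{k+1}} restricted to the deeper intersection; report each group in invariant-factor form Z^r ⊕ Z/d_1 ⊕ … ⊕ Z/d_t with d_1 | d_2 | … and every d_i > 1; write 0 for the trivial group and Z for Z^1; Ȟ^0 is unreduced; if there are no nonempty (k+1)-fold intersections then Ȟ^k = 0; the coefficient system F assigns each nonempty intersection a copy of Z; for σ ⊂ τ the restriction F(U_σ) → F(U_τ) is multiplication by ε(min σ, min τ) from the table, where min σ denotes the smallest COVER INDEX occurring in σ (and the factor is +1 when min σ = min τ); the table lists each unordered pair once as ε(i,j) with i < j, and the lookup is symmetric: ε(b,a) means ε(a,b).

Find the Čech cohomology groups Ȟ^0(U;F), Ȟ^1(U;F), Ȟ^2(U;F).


Ȟ^0 = Z,  Ȟ^1 = Z,  Ȟ^2 = 0

nonempty intersections:
  U12={s} U13={q} U23={p}
C dims 3,3; δ0: rk 2, SNF 1^2
Ȟ^0: (3−2)−0=1 ⇒ Z
Ȟ^1: (3−0)−2=1 ⇒ Z
Ȟ^2: (0−0)−0=0 ⇒ 0


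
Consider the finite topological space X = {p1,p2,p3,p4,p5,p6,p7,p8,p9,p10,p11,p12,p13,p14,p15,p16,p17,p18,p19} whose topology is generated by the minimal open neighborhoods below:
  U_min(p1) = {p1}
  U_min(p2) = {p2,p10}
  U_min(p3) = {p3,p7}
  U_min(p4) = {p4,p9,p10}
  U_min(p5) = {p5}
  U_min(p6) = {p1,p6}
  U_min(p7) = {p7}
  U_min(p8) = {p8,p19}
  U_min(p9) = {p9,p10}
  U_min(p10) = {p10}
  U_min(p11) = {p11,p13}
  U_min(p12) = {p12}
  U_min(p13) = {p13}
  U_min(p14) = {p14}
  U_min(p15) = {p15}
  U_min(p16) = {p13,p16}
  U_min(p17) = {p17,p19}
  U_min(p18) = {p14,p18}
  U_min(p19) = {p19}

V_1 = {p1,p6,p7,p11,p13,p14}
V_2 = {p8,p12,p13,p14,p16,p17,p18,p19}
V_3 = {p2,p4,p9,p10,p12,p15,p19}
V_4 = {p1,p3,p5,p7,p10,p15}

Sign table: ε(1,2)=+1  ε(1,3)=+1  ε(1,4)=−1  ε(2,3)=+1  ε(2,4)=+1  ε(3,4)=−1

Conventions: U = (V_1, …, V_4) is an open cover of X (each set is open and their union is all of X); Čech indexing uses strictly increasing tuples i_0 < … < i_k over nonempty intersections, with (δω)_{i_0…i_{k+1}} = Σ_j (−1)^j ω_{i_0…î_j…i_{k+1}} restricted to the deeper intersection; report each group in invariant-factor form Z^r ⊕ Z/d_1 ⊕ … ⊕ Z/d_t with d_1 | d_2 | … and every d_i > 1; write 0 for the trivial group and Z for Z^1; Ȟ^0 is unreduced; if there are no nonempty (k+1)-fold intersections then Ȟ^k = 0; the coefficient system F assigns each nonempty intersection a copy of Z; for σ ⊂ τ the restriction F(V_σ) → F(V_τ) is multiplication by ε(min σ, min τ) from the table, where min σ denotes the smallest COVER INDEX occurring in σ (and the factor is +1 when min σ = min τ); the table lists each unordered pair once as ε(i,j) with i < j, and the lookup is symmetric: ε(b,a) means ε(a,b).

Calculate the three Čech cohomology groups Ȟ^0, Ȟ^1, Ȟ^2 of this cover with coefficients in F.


intersection data:
  V12={p13,p14} V14={p1,p7} V23={p12,p19} V34={p10,p15}
C dims 4,4; δ0: rk 3, SNF 1^3
Ȟ^0 = (4 − 3) − 0 = 1, so Ȟ^0 ≅ Z
Ȟ^1 = (4 − 0) − 3 = 1, so Ȟ^1 ≅ Z
Ȟ^2 = (0 − 0) − 0 = 0, so Ȟ^2 ≅ 0

Ȟ^0 = Z; Ȟ^1 = Z; Ȟ^2 = 0


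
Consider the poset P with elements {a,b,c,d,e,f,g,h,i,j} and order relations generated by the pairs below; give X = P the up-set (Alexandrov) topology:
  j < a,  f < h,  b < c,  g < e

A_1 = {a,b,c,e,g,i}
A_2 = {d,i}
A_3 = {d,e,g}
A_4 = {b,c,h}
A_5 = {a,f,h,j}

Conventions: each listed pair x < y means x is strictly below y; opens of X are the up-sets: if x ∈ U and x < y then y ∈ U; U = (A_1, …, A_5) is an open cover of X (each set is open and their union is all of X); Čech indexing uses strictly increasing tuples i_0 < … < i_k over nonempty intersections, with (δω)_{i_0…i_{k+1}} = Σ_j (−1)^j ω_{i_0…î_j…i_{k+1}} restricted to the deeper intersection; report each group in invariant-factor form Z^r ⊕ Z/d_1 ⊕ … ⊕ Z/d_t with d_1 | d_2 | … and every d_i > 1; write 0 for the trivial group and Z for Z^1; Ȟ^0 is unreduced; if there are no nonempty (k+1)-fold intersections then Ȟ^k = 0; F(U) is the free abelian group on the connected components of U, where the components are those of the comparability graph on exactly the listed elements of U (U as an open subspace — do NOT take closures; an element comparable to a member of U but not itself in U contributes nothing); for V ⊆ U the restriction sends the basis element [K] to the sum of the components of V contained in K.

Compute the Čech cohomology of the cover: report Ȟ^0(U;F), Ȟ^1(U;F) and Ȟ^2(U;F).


Ȟ^0 = Z^6, Ȟ^1 = 0 and Ȟ^2 = 0

nerve of the cover:
  A12={i} A13={e,g} A14={b,c} A15={a} A23={d} A45={h}
components per intersection:
  A1: {a} {b,c} {e,g} {i}
  A2: {d} {i}
  A3: {d} {e,g}
  A4: {b,c} {h}
  A5: {a,j} {f,h}
  A12: {i}
  A13: {e,g}
  A14: {b,c}
  A15: {a}
  A23: {d}
  A45: {h}
C dims 12,6; δ0: rk 6, SNF 1^6
Ȟ^0 = (12 − 6) − 0 = 6, so Ȟ^0 ≅ Z^6
Ȟ^1 = (6 − 0) − 6 = 0, so Ȟ^1 ≅ 0
Ȟ^2 = (0 − 0) − 0 = 0, so Ȟ^2 ≅ 0


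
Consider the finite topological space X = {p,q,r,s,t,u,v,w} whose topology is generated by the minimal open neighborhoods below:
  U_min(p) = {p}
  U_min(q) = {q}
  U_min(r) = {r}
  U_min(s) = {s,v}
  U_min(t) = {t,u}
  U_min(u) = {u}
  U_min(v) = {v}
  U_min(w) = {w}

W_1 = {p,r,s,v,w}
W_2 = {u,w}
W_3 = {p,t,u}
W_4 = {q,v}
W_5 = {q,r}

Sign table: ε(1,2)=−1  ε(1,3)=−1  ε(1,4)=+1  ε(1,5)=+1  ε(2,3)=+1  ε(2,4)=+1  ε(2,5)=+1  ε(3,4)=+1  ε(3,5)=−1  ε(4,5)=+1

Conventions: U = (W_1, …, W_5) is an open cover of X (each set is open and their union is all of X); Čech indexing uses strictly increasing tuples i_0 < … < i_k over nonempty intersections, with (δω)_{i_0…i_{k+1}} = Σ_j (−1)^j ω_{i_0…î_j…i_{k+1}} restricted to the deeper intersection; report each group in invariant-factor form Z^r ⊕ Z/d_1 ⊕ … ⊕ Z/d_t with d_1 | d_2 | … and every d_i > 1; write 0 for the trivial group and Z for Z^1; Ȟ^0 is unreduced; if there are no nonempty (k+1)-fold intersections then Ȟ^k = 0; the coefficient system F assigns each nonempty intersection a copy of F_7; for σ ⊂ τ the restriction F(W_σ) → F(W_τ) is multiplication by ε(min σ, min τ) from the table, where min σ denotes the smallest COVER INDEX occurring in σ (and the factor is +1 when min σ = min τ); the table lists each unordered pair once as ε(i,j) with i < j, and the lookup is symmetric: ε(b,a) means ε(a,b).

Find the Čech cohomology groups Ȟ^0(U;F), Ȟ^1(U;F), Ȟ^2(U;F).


Ȟ^0 ≅ Z/7, Ȟ^1 ≅ Z/7 ⊕ Z/7, Ȟ^2 ≅ 0

nonempty intersections:
  W12={w} W13={p} W14={v} W15={r} W23={u} W45={q}
C dims 5,6; δ0: rk_F7 4
Ȟ^0: (5−4)−0=1 ⇒ Z/7
Ȟ^1: (6−0)−4=2 ⇒ Z/7 ⊕ Z/7
Ȟ^2: (0−0)−0=0 ⇒ 0


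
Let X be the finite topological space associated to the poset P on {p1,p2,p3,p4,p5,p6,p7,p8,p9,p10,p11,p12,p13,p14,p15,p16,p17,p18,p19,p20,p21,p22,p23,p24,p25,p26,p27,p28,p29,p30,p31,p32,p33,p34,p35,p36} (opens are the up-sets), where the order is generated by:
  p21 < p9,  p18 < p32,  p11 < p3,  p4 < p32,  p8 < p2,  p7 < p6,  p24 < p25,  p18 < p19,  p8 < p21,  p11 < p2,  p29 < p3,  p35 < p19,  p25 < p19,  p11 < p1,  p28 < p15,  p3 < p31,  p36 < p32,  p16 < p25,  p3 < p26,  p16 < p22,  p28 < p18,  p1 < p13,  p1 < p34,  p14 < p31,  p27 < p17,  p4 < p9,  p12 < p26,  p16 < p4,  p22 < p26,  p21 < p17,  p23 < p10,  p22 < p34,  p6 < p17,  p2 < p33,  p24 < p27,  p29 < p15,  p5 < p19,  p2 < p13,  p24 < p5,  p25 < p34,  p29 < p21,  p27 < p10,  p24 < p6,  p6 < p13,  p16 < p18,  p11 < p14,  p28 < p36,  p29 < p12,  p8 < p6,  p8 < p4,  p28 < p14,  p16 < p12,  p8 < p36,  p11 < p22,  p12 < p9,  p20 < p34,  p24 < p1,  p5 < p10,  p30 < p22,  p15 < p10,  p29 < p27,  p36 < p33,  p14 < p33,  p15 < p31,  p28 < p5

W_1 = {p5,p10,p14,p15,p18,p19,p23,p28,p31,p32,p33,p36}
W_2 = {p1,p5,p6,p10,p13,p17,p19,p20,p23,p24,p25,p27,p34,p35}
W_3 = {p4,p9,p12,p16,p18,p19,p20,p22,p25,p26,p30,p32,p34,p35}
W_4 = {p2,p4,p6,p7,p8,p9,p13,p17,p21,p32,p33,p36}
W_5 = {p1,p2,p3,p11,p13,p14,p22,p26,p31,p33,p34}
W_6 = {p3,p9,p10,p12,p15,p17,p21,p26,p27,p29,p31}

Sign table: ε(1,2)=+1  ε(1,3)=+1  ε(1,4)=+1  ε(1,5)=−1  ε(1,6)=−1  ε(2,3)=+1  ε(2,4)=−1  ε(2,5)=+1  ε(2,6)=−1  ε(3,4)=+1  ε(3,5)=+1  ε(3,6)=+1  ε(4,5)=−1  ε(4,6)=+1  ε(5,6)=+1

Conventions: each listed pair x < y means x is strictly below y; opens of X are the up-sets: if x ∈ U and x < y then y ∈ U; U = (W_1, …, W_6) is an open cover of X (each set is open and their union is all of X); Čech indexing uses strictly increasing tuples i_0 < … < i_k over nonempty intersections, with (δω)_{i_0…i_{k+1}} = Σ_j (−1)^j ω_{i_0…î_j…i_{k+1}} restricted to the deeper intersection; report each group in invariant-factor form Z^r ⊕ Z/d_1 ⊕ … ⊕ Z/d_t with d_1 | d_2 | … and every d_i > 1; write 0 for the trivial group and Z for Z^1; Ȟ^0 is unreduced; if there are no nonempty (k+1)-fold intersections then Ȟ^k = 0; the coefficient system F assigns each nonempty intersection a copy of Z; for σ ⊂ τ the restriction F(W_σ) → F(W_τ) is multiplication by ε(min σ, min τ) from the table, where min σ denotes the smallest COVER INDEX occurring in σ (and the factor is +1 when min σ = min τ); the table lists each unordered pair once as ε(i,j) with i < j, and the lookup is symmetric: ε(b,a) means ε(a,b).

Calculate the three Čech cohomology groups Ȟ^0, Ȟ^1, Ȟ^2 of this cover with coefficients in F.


nerve of the cover:
  W12={p5,p10,p19,p23} W13={p18,p19,p32} W14={p32,p33,p36} W15={p14,p31,p33} W16={p10,p15,p31} W23={p19,p20,p25,p34,p35} W24={p6,p13,p17} W25={p1,p13,p34} W26={p10,p17,p27} W34={p4,p9,p32} W35={p22,p26,p34} W36={p9,p12,p26} W45={p2,p13,p33} W46={p9,p17,p21} W56={p3,p26,p31}
  W123={p19} W126={p10} W134={p32} W145={p33} W156={p31} W235={p34} W245={p13} W246={p17} W346={p9} W356={p26}
C dims 6,15,10; δ0: rk 6, SNF 1^5·2; δ1: rk 9, SNF 1^9
Ȟ^0 = (6 − 6) − 0 = 0, so Ȟ^0 ≅ 0
Ȟ^1 = (15 − 9) − 6 = 0 plus torsion [2], so Ȟ^1 ≅ Z/2
Ȟ^2 = (10 − 0) − 9 = 1, so Ȟ^2 ≅ Z

Ȟ^0 ≅ 0, Ȟ^1 ≅ Z/2, Ȟ^2 ≅ Z


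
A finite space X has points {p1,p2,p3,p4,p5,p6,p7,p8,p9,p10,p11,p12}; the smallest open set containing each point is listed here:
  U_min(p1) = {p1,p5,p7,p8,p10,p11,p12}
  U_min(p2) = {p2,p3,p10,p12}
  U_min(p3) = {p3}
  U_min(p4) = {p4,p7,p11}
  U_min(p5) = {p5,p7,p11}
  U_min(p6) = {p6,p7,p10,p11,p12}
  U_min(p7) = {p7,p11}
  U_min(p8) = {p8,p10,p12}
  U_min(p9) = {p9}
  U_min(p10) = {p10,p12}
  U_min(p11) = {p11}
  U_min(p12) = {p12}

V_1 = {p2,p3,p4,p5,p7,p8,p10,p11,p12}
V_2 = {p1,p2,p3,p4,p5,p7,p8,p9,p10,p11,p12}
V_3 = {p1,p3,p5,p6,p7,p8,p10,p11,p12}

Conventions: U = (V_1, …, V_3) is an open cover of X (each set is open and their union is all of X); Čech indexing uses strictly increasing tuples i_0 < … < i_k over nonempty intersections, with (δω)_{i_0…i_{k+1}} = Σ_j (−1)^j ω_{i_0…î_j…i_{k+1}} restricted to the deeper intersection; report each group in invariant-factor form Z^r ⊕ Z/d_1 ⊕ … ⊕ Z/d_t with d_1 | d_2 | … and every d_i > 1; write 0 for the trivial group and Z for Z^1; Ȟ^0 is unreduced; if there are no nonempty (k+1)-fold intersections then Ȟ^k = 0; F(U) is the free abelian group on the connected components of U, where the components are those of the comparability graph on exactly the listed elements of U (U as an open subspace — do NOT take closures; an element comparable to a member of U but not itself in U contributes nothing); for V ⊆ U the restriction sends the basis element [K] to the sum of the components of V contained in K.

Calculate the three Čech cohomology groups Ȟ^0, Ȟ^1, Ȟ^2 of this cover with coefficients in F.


Ȟ^0 ≅ Z^2,  Ȟ^1 ≅ 0,  Ȟ^2 ≅ 0

nonempty overlaps:
  V12={p2,p3,p4,p5,p7,p8,p10,p11,p12} V13={p3,p5,p7,p8,p10,p11,p12} V23={p1,p3,p5,p7,p8,p10,p11,p12}
  V123={p3,p5,p7,p8,p10,p11,p12}
components per intersection:
  V1: {p2,p3,p8,p10,p12} {p4,p5,p7,p11}
  V2: {p1,p2,p3,p4,p5,p7,p8,p10,p11,p12} {p9}
  V3: {p1,p5,p6,p7,p8,p10,p11,p12} {p3}
  V12: {p2,p3,p8,p10,p12} {p4,p5,p7,p11}
  V13: {p3} {p5,p7,p11} {p8,p10,p12}
  V23: {p1,p5,p7,p8,p10,p11,p12} {p3}
  V123: {p3} {p5,p7,p11} {p8,p10,p12}
C dims 6,7,3; δ0: rk 4, SNF 1^4; δ1: rk 3, SNF 1^3
degree 0: 6−4−0 = 2 → Ȟ^0 ≅ Z^2
degree 1: 7−3−4 = 0 → Ȟ^1 ≅ 0
degree 2: 3−0−3 = 0 → Ȟ^2 ≅ 0


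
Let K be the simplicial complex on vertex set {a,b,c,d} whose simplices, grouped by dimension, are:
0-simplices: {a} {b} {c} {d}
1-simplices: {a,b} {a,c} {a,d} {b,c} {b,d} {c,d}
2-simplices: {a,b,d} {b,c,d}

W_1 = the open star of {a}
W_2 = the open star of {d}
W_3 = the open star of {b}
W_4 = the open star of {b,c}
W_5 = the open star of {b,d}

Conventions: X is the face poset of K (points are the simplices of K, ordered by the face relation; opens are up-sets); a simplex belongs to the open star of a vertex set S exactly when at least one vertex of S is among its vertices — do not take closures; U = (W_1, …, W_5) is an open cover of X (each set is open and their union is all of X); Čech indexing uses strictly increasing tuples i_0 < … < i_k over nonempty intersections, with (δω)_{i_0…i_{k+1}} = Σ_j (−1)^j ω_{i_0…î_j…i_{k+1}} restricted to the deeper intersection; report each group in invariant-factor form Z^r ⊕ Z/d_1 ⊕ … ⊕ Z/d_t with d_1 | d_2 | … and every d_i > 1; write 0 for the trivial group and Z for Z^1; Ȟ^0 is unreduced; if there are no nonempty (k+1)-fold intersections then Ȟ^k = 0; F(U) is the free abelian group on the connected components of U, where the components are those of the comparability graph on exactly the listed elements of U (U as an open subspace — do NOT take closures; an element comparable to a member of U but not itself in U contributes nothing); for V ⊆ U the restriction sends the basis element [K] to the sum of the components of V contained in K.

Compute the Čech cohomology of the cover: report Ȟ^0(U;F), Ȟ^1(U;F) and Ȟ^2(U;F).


nonempty intersections:
  W1={{a},{a,b},{a,c},{a,d},{a,b,d}} W2={{d},{a,d},{b,d},{c,d},{a,b,d},{b,c,d}} W3={{b},{a,b},{b,c},{b,d},{a,b,d},{b,c,d}} W4={{b},{c},{a,b},{a,c},{b,c},{b,d},{c,d},{a,b,d},{b,c,d}} W5={{b},{d},{a,b},{a,d},{b,c},{b,d},{c,d},{a,b,d},{b,c,d}}
  W12={{a,d},{a,b,d}} W13={{a,b},{a,b,d}} W14={{a,b},{a,c},{a,b,d}} W15={{a,b},{a,d},{a,b,d}} W23={{b,d},{a,b,d},{b,c,d}} W24={{b,d},{c,d},{a,b,d},{b,c,d}} W25={{d},{a,d},{b,d},{c,d},{a,b,d},{b,c,d}} W34={{b},{a,b},{b,c},{b,d},{a,b,d},{b,c,d}} W35={{b},{a,b},{b,c},{b,d},{a,b,d},{b,c,d}} W45={{b},{a,b},{b,c},{b,d},{c,d},{a,b,d},{b,c,d}}
  W123={{a,b,d}} W124={{a,b,d}} W125={{a,d},{a,b,d}} W134={{a,b},{a,b,d}} W135={{a,b},{a,b,d}} W145={{a,b},{a,b,d}} W234={{b,d},{a,b,d},{b,c,d}} W235={{b,d},{a,b,d},{b,c,d}} W245={{b,d},{c,d},{a,b,d},{b,c,d}} W345={{b},{a,b},{b,c},{b,d},{a,b,d},{b,c,d}}
  W1234={{a,b,d}} W1235={{a,b,d}} W1245={{a,b,d}} W1345={{a,b},{a,b,d}} W2345={{b,d},{a,b,d},{b,c,d}}
  W12345={{a,b,d}}
components per intersection:
  W1: {{a},{a,b},{a,c},{a,d},{a,b,d}}
  W2: {{d},{a,d},{b,d},{c,d},{a,b,d},{b,c,d}}
  W3: {{b},{a,b},{b,c},{b,d},{a,b,d},{b,c,d}}
  W4: {{b},{c},{a,b},{a,c},{b,c},{b,d},{c,d},{a,b,d},{b,c,d}}
  W5: {{b},{d},{a,b},{a,d},{b,c},{b,d},{c,d},{a,b,d},{b,c,d}}
  W12: {{a,d},{a,b,d}}
  W13: {{a,b},{a,b,d}}
  W14: {{a,b},{a,b,d}} {{a,c}}
  W15: {{a,b},{a,d},{a,b,d}}
  W23: {{b,d},{a,b,d},{b,c,d}}
  W24: {{b,d},{c,d},{a,b,d},{b,c,d}}
  W25: {{d},{a,d},{b,d},{c,d},{a,b,d},{b,c,d}}
  W34: {{b},{a,b},{b,c},{b,d},{a,b,d},{b,c,d}}
  W35: {{b},{a,b},{b,c},{b,d},{a,b,d},{b,c,d}}
  W45: {{b},{a,b},{b,c},{b,d},{c,d},{a,b,d},{b,c,d}}
  W123: {{a,b,d}}
  W124: {{a,b,d}}
  W125: {{a,d},{a,b,d}}
  W134: {{a,b},{a,b,d}}
  W135: {{a,b},{a,b,d}}
  W145: {{a,b},{a,b,d}}
  W234: {{b,d},{a,b,d},{b,c,d}}
  W235: {{b,d},{a,b,d},{b,c,d}}
  W245: {{b,d},{c,d},{a,b,d},{b,c,d}}
  W345: {{b},{a,b},{b,c},{b,d},{a,b,d},{b,c,d}}
  W1234: {{a,b,d}}
  W1235: {{a,b,d}}
  W1245: {{a,b,d}}
  W1345: {{a,b},{a,b,d}}
  W2345: {{b,d},{a,b,d},{b,c,d}}
  W12345: {{a,b,d}}
C dims 5,11,10,5; δ0: rk 4, SNF 1^4; δ1: rk 6, SNF 1^6; δ2: rk 4, SNF 1^4
Ȟ^0: (5−4)−0=1 ⇒ Z
Ȟ^1: (11−6)−4=1 ⇒ Z
Ȟ^2: (10−4)−6=0 ⇒ 0

Ȟ^0(U;F) ≅ Z; Ȟ^1(U;F) ≅ Z; Ȟ^2(U;F) ≅ 0


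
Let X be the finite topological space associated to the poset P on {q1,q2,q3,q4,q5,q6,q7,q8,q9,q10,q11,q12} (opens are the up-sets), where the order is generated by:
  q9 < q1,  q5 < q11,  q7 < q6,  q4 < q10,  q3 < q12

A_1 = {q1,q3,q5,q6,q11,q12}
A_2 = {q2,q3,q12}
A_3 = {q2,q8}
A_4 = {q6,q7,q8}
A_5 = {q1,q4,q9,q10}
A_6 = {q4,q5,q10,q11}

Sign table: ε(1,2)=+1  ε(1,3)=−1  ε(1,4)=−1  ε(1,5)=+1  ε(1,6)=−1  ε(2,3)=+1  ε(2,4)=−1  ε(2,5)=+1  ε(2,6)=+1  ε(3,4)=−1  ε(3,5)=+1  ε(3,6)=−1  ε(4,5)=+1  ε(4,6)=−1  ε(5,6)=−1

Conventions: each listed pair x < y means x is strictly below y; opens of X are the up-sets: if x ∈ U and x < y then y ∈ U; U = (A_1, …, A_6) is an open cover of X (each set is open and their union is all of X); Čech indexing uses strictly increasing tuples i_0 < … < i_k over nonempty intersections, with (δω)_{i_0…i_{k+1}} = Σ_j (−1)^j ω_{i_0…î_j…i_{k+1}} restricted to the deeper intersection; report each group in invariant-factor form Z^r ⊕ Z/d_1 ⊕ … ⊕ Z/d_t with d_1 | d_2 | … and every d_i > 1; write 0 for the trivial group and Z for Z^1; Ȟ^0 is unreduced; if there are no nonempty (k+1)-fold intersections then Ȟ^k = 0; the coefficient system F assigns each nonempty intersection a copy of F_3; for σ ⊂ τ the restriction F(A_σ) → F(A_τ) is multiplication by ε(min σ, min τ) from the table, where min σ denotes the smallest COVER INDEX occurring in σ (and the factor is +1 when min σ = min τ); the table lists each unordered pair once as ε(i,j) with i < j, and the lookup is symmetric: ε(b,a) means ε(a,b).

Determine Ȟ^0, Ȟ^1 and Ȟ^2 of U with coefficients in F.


nonempty intersections:
  A12={q3,q12} A14={q6} A15={q1} A16={q5,q11} A23={q2} A34={q8} A56={q4,q10}
C dims 6,7; δ0: rk_F3 5
Ȟ^0: (6−5)−0=1 ⇒ Z/3
Ȟ^1: (7−0)−5=2 ⇒ Z/3 ⊕ Z/3
Ȟ^2: (0−0)−0=0 ⇒ 0

Ȟ^0(U;F) ≅ Z/3, Ȟ^1(U;F) ≅ Z/3 ⊕ Z/3 and Ȟ^2(U;F) ≅ 0
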